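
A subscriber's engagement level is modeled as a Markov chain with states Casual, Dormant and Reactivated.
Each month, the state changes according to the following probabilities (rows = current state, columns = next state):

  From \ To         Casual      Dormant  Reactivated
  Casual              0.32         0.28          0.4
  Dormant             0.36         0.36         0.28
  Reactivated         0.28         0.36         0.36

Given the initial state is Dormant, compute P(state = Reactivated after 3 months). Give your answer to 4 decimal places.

0.3464

Propagate the distribution vector 3 months from Dormant.
After 0 months: (0.0000, 1.0000, 0.0000)
After 1 month: (0.3600, 0.3600, 0.2800)
After 2 months: (0.3232, 0.3312, 0.3456)
After 3 months: (0.3194, 0.3341, 0.3464)
P(in Reactivated after 3 months) = 0.3464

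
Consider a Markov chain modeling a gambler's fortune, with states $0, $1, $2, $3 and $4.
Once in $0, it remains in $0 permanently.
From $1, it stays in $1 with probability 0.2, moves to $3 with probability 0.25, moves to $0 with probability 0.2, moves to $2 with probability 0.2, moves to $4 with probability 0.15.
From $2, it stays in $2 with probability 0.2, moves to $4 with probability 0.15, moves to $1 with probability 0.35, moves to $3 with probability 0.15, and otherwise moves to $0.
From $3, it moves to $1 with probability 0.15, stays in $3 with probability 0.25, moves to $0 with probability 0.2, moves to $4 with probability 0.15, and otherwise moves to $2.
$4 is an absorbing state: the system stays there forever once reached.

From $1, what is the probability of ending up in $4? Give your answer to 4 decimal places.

0.4419

Let h(s) be the probability of absorption at $4 starting from transient state s. Then h($4) = 1 and h($0) = 0. By first-step analysis:
h($1) = 0.2·0 + 0.2·h($1) + 0.2·h($2) + 0.25·h($3) + 0.15·1
h($2) = 0.15·0 + 0.35·h($1) + 0.2·h($2) + 0.15·h($3) + 0.15·1
h($3) = 0.2·0 + 0.15·h($1) + 0.25·h($2) + 0.25·h($3) + 0.15·1
Solving: h($1) = 0.4419, h($2) = 0.4639, h($3) = 0.4430.
Starting from $1, the probability is 0.4419.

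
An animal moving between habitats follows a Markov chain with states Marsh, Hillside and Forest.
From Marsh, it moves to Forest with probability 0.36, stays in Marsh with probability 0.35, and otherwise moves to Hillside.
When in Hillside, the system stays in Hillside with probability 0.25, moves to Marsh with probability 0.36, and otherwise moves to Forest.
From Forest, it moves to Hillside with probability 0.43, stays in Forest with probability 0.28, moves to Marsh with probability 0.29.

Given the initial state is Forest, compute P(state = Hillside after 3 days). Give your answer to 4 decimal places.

0.3266

Propagate the distribution vector 3 days from Forest.
After 0 days: (0.0000, 0.0000, 1.0000)
After 1 day: (0.2900, 0.4300, 0.2800)
After 2 days: (0.3375, 0.3120, 0.3505)
After 3 days: (0.3321, 0.3266, 0.3413)
P(in Hillside after 3 days) = 0.3266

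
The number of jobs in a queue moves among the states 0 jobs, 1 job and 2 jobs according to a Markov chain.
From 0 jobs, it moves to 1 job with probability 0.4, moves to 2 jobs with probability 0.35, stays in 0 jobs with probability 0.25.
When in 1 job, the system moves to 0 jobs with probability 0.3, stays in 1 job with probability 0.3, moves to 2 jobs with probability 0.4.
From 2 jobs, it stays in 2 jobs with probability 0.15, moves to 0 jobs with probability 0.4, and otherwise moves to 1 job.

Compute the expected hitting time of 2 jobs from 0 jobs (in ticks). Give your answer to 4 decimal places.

2.7160

Let t(s) be the expected number of ticks to first reach 2 jobs from state s, with t(2 jobs) = 0. Conditioning on the first tick:
t(0 jobs) = 1 + 0.25·t(0 jobs) + 0.4·t(1 job)
t(1 job) = 1 + 0.3·t(0 jobs) + 0.3·t(1 job)
Solving: t(0 jobs) = 2.7160, t(1 job) = 2.5926.
Expected ticks from 0 jobs to 2 jobs: 2.7160.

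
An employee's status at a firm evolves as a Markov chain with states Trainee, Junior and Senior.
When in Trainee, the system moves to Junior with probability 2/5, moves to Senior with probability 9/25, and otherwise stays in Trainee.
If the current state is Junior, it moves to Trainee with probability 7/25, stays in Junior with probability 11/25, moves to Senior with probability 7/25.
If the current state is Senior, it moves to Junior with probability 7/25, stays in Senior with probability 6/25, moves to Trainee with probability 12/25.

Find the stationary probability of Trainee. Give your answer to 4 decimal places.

Let the stationary distribution be π with π = πP and π_1 + π_2 + π_3 = 1.
π_1 = 0.24·π_1 + 0.28·π_2 + 0.48·π_3
π_2 = 0.4·π_1 + 0.44·π_2 + 0.28·π_3
Solving with the normalization constraint gives π = (0.3258, 0.3799, 0.2943).
So the stationary probability of Trainee is 0.3258.

0.3258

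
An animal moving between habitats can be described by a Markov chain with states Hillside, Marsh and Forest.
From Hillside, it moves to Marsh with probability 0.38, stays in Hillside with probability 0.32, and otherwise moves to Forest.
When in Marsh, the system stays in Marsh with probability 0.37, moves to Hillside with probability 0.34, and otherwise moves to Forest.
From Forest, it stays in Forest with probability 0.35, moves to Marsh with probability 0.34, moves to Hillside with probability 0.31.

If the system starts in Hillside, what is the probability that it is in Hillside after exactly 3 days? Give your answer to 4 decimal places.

0.3242

Propagate the distribution vector 3 days from Hillside.
After 0 days: (1.0000, 0.0000, 0.0000)
After 1 day: (0.3200, 0.3800, 0.3000)
After 2 days: (0.3246, 0.3642, 0.3112)
After 3 days: (0.3242, 0.3639, 0.3119)
P(in Hillside after 3 days) = 0.3242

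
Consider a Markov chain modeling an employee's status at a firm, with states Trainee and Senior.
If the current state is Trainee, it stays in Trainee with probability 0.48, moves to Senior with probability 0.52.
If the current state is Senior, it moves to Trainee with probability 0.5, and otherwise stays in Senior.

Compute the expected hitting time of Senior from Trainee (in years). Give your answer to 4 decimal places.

Let t(s) be the expected number of years to first reach Senior from state s, with t(Senior) = 0. Conditioning on the first year:
t(Trainee) = 1 + 0.48·t(Trainee)
Solving: t(Trainee) = 1.9231.
Expected years from Trainee to Senior: 1.9231.

1.9231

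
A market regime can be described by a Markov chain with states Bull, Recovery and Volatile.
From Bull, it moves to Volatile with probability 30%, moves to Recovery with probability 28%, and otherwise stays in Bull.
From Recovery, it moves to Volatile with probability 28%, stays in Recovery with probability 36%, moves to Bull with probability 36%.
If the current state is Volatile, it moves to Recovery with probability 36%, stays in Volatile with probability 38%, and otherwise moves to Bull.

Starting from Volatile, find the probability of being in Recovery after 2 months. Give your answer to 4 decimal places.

Sum over the intermediate state after 1 month:
P = P(Volatile→Bull)·P(Bull→Recovery) + P(Volatile→Recovery)·P(Recovery→Recovery) + P(Volatile→Volatile)·P(Volatile→Recovery)
  = 0.26×0.28 + 0.36×0.36 + 0.38×0.36
  = 0.0728 + 0.1296 + 0.1368 = 0.3392

0.3392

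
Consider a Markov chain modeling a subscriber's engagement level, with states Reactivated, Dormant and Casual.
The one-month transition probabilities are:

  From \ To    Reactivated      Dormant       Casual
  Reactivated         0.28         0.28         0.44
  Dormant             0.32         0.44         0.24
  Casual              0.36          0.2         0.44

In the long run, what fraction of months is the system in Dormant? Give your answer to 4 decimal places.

0.2971

Let the stationary distribution be π with π = πP and π_1 + π_2 + π_3 = 1.
π_1 = 0.28·π_1 + 0.32·π_2 + 0.36·π_3
π_2 = 0.28·π_1 + 0.44·π_2 + 0.2·π_3
Solving with the normalization constraint gives π = (0.3223, 0.2971, 0.3806).
So the stationary probability of Dormant is 0.2971.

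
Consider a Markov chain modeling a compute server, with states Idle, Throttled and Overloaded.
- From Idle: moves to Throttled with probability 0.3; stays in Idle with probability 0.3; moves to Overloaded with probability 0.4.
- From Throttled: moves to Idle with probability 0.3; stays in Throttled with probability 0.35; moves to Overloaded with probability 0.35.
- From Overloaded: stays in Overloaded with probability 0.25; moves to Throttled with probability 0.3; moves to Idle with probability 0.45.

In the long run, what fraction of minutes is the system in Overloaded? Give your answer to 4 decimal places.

0.3341

Let the stationary distribution be π with π = πP and π_1 + π_2 + π_3 = 1.
π_1 = 0.3·π_1 + 0.3·π_2 + 0.45·π_3
π_2 = 0.3·π_1 + 0.35·π_2 + 0.3·π_3
Solving with the normalization constraint gives π = (0.3501, 0.3158, 0.3341).
So the stationary probability of Overloaded is 0.3341.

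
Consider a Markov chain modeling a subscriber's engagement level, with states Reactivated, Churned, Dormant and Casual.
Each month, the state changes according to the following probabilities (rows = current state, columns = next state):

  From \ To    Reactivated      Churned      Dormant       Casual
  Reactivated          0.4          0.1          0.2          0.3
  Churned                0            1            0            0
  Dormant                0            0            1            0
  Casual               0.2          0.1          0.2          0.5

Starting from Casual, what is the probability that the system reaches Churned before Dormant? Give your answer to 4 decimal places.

0.3333

Let h(s) be the probability of absorption at Churned starting from transient state s. Then h(Churned) = 1 and h(Dormant) = 0. By first-step analysis:
h(Reactivated) = 0.4·h(Reactivated) + 0.1·1 + 0.2·0 + 0.3·h(Casual)
h(Casual) = 0.2·h(Reactivated) + 0.1·1 + 0.2·0 + 0.5·h(Casual)
Solving: h(Reactivated) = 0.3333, h(Casual) = 0.3333.
Starting from Casual, the probability is 0.3333.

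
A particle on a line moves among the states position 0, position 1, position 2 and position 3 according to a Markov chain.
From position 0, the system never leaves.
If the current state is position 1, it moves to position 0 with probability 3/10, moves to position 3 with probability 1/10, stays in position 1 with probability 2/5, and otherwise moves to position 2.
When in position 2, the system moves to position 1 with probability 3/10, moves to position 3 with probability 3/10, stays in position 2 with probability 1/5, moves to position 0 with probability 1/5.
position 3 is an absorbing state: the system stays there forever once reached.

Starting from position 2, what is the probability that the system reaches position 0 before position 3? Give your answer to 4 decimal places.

Let h(s) be the probability of absorption at position 0 starting from transient state s. Then h(position 0) = 1 and h(position 3) = 0. By first-step analysis:
h(position 1) = 0.3·1 + 0.4·h(position 1) + 0.2·h(position 2) + 0.1·0
h(position 2) = 0.2·1 + 0.3·h(position 1) + 0.2·h(position 2) + 0.3·0
Solving: h(position 1) = 0.6667, h(position 2) = 0.5000.
Starting from position 2, the probability is 0.5000.

0.5000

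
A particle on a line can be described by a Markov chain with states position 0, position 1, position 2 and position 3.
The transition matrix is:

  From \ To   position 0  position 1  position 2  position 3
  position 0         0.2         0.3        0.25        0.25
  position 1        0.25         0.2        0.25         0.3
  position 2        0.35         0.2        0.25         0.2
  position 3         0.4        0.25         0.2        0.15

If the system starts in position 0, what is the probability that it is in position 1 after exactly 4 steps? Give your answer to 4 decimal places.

Propagate the distribution vector 4 steps from position 0.
After 0 steps: (1.0000, 0.0000, 0.0000, 0.0000)
After 1 step: (0.2000, 0.3000, 0.2500, 0.2500)
After 2 steps: (0.3025, 0.2325, 0.2375, 0.2275)
After 3 steps: (0.2928, 0.2416, 0.2386, 0.2270)
After 4 steps: (0.2933, 0.2406, 0.2387, 0.2275)
P(in position 1 after 4 steps) = 0.2406

0.2406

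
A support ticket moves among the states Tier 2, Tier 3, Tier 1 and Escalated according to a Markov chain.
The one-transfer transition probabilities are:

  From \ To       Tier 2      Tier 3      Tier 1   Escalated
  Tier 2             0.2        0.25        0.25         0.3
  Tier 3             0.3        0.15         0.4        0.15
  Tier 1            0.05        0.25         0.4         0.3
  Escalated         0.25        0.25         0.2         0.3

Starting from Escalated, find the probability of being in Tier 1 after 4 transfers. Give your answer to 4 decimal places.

0.3182

Propagate the distribution vector 4 transfers from Escalated.
After 0 transfers: (0.0000, 0.0000, 0.0000, 1.0000)
After 1 transfer: (0.2500, 0.2500, 0.2000, 0.3000)
After 2 transfers: (0.2100, 0.2250, 0.3025, 0.2625)
After 3 transfers: (0.1903, 0.2275, 0.3160, 0.2663)
After 4 transfers: (0.1887, 0.2273, 0.3182, 0.2659)
P(in Tier 1 after 4 transfers) = 0.3182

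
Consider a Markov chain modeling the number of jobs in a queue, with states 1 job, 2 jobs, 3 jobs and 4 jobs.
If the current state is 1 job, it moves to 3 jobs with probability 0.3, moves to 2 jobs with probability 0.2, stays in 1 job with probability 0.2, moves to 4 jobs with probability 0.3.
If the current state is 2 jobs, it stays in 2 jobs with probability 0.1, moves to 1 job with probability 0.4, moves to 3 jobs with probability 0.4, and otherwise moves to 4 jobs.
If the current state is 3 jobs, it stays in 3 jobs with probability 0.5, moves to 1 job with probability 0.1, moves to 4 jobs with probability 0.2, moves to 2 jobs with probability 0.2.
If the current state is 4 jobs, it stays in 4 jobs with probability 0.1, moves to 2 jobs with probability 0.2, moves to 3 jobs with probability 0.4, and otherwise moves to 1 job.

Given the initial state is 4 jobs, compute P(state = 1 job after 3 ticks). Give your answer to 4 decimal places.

0.2150

Propagate the distribution vector 3 ticks from 4 jobs.
After 0 ticks: (0.0000, 0.0000, 0.0000, 1.0000)
After 1 tick: (0.3000, 0.2000, 0.4000, 0.1000)
After 2 ticks: (0.2100, 0.1800, 0.4100, 0.2000)
After 3 ticks: (0.2150, 0.1820, 0.4200, 0.1830)
P(in 1 job after 3 ticks) = 0.2150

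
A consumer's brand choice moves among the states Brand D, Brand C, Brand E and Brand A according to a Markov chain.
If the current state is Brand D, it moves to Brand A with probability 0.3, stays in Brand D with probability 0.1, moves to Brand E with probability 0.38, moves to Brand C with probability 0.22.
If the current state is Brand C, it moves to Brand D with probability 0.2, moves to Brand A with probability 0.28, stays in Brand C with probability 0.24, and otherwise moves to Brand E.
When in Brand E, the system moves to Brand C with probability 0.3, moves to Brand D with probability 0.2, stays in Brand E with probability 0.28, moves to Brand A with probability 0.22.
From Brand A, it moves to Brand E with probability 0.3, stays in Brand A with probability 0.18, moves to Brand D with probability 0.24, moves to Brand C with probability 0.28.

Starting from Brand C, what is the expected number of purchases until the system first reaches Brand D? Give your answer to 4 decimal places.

4.7719

Let t(s) be the expected number of purchases to first reach Brand D from state s, with t(Brand D) = 0. Conditioning on the first purchase:
t(Brand C) = 1 + 0.24·t(Brand C) + 0.28·t(Brand E) + 0.28·t(Brand A)
t(Brand E) = 1 + 0.3·t(Brand C) + 0.28·t(Brand E) + 0.22·t(Brand A)
t(Brand A) = 1 + 0.28·t(Brand C) + 0.3·t(Brand E) + 0.18·t(Brand A)
Solving: t(Brand C) = 4.7719, t(Brand E) = 4.7823, t(Brand A) = 4.5986.
Expected purchases from Brand C to Brand D: 4.7719.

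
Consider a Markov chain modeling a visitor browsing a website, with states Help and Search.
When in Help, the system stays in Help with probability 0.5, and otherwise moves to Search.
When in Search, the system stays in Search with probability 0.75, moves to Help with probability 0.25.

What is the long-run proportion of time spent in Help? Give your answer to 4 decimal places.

0.3333

Let the stationary distribution be π with π = πP and π_1 + π_2 = 1.
π_1 = 0.5·π_1 + 0.25·π_2
Solving with the normalization constraint gives π = (0.3333, 0.6667).
So the stationary probability of Help is 0.3333.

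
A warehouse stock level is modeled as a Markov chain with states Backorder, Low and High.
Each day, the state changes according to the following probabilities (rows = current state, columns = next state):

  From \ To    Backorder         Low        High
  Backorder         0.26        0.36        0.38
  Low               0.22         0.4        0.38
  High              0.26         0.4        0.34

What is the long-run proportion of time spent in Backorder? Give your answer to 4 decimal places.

Let the stationary distribution be π with π = πP and π_1 + π_2 + π_3 = 1.
π_1 = 0.26·π_1 + 0.22·π_2 + 0.26·π_3
π_2 = 0.36·π_1 + 0.4·π_2 + 0.4·π_3
Solving with the normalization constraint gives π = (0.2444, 0.3902, 0.3654).
So the stationary probability of Backorder is 0.2444.

0.2444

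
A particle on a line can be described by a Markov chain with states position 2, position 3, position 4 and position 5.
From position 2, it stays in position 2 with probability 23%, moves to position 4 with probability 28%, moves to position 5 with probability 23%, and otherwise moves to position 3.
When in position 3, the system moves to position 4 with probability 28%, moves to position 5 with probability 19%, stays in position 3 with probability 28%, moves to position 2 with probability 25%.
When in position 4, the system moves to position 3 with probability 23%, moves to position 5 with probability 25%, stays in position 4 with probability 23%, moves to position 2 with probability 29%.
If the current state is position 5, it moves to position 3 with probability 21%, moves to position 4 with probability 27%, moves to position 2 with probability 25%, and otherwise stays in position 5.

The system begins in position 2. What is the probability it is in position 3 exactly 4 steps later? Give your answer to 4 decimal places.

0.2452

Propagate the distribution vector 4 steps from position 2.
After 0 steps: (1.0000, 0.0000, 0.0000, 0.0000)
After 1 step: (0.2300, 0.2600, 0.2800, 0.2300)
After 2 steps: (0.2566, 0.2453, 0.2637, 0.2344)
After 3 steps: (0.2554, 0.2453, 0.2645, 0.2348)
After 4 steps: (0.2555, 0.2452, 0.2644, 0.2349)
P(in position 3 after 4 steps) = 0.2452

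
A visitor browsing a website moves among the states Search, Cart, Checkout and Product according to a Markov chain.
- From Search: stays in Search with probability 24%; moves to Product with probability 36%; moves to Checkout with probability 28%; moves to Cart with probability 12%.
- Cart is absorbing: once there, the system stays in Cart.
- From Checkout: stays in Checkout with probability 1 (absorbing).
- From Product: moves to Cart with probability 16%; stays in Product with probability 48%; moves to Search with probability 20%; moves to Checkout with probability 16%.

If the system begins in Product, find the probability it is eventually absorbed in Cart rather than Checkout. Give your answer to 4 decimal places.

0.4505

Let h(s) be the probability of absorption at Cart starting from transient state s. Then h(Cart) = 1 and h(Checkout) = 0. By first-step analysis:
h(Search) = 0.24·h(Search) + 0.12·1 + 0.28·0 + 0.36·h(Product)
h(Product) = 0.2·h(Search) + 0.16·1 + 0.16·0 + 0.48·h(Product)
Solving: h(Search) = 0.3713, h(Product) = 0.4505.
Starting from Product, the probability is 0.4505.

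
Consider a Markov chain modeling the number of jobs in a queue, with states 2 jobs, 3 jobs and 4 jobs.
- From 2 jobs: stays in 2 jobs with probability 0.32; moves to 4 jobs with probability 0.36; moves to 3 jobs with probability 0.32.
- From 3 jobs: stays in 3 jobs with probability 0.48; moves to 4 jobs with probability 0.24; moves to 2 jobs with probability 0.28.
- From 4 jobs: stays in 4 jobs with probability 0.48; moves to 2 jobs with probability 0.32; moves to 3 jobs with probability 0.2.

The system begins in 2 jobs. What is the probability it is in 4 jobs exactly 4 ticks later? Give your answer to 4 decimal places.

Propagate the distribution vector 4 ticks from 2 jobs.
After 0 ticks: (1.0000, 0.0000, 0.0000)
After 1 tick: (0.3200, 0.3200, 0.3600)
After 2 ticks: (0.3072, 0.3280, 0.3648)
After 3 ticks: (0.3069, 0.3287, 0.3644)
After 4 ticks: (0.3069, 0.3289, 0.3643)
P(in 4 jobs after 4 ticks) = 0.3643

0.3643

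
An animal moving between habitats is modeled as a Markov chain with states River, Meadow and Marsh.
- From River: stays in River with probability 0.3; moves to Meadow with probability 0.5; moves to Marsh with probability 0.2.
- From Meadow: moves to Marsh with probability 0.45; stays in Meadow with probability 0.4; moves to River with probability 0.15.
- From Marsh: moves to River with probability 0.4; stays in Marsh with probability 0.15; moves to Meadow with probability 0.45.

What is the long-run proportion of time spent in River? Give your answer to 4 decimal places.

0.2634

Let the stationary distribution be π with π = πP and π_1 + π_2 + π_3 = 1.
π_1 = 0.3·π_1 + 0.15·π_2 + 0.4·π_3
π_2 = 0.5·π_1 + 0.4·π_2 + 0.45·π_3
Solving with the normalization constraint gives π = (0.2634, 0.4411, 0.2955).
So the stationary probability of River is 0.2634.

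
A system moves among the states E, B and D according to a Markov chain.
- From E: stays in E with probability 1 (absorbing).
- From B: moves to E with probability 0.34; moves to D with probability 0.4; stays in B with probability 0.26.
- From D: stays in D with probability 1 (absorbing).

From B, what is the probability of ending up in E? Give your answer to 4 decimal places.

Let h(s) be the probability of absorption at E starting from transient state s. Then h(E) = 1 and h(D) = 0. By first-step analysis:
h(B) = 0.34·1 + 0.26·h(B) + 0.4·0
Solving: h(B) = 0.4595.
Starting from B, the probability is 0.4595.

0.4595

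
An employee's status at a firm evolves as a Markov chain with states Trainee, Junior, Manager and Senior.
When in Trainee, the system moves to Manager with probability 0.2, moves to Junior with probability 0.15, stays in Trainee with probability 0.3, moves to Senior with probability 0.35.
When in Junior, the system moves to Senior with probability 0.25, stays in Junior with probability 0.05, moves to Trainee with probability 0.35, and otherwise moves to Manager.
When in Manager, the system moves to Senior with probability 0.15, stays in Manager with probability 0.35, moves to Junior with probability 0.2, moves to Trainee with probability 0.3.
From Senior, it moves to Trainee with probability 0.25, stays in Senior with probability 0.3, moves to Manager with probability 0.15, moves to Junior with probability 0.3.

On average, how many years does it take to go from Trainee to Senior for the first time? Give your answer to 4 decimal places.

Let t(s) be the expected number of years to first reach Senior from state s, with t(Senior) = 0. Conditioning on the first year:
t(Trainee) = 1 + 0.3·t(Trainee) + 0.15·t(Junior) + 0.2·t(Manager)
t(Junior) = 1 + 0.35·t(Trainee) + 0.05·t(Junior) + 0.35·t(Manager)
t(Manager) = 1 + 0.3·t(Trainee) + 0.2·t(Junior) + 0.35·t(Manager)
Solving: t(Trainee) = 3.5350, t(Junior) = 3.9733, t(Manager) = 4.3926.
Expected years from Trainee to Senior: 3.5350.

3.5350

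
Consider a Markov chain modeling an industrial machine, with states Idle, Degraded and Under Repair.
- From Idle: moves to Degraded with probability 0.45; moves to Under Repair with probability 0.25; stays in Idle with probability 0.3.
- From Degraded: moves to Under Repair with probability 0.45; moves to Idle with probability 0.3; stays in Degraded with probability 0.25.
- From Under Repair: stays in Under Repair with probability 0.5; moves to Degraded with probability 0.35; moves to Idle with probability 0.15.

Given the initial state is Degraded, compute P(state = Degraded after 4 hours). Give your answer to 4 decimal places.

0.3400

Propagate the distribution vector 4 hours from Degraded.
After 0 hours: (0.0000, 1.0000, 0.0000)
After 1 hour: (0.3000, 0.2500, 0.4500)
After 2 hours: (0.2325, 0.3550, 0.4125)
After 3 hours: (0.2381, 0.3378, 0.4241)
After 4 hours: (0.2364, 0.3400, 0.4236)
P(in Degraded after 4 hours) = 0.3400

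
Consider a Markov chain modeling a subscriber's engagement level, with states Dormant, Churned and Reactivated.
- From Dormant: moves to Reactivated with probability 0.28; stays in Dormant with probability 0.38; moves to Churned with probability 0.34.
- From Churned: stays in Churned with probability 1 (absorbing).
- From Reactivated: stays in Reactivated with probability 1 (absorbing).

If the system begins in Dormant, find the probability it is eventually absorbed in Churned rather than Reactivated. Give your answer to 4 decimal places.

Let h(s) be the probability of absorption at Churned starting from transient state s. Then h(Churned) = 1 and h(Reactivated) = 0. By first-step analysis:
h(Dormant) = 0.38·h(Dormant) + 0.34·1 + 0.28·0
Solving: h(Dormant) = 0.5484.
Starting from Dormant, the probability is 0.5484.

0.5484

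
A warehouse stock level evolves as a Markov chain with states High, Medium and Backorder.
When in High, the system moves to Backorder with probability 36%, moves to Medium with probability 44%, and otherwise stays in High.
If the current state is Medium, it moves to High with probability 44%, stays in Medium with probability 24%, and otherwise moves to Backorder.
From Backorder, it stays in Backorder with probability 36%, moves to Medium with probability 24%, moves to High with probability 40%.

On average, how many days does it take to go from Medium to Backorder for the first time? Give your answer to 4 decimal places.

2.9923

Let t(s) be the expected number of days to first reach Backorder from state s, with t(Backorder) = 0. Conditioning on the first day:
t(High) = 1 + 0.2·t(High) + 0.44·t(Medium)
t(Medium) = 1 + 0.44·t(High) + 0.24·t(Medium)
Solving: t(High) = 2.8958, t(Medium) = 2.9923.
Expected days from Medium to Backorder: 2.9923.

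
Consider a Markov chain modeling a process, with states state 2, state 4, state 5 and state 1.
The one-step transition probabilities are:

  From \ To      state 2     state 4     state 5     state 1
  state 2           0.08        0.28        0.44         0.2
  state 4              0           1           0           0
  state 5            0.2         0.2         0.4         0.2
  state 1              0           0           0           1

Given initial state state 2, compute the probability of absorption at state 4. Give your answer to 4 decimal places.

0.5517

Let h(s) be the probability of absorption at state 4 starting from transient state s. Then h(state 4) = 1 and h(state 1) = 0. By first-step analysis:
h(state 2) = 0.08·h(state 2) + 0.28·1 + 0.44·h(state 5) + 0.2·0
h(state 5) = 0.2·h(state 2) + 0.2·1 + 0.4·h(state 5) + 0.2·0
Solving: h(state 2) = 0.5517, h(state 5) = 0.5172.
Starting from state 2, the probability is 0.5517.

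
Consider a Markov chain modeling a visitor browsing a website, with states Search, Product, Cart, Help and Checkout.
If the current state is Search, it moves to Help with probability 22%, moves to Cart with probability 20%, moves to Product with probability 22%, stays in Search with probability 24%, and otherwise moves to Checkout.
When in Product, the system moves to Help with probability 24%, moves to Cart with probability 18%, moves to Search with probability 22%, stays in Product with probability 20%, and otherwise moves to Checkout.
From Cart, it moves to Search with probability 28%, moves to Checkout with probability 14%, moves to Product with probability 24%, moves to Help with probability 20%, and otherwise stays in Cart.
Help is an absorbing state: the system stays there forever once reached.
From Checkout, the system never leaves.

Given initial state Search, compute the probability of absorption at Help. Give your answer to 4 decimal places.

Let h(s) be the probability of absorption at Help starting from transient state s. Then h(Help) = 1 and h(Checkout) = 0. By first-step analysis:
h(Search) = 0.24·h(Search) + 0.22·h(Product) + 0.2·h(Cart) + 0.22·1 + 0.12·0
h(Product) = 0.22·h(Search) + 0.2·h(Product) + 0.18·h(Cart) + 0.24·1 + 0.16·0
h(Cart) = 0.28·h(Search) + 0.24·h(Product) + 0.14·h(Cart) + 0.2·1 + 0.14·0
Solving: h(Search) = 0.6249, h(Product) = 0.6081, h(Cart) = 0.6057.
Starting from Search, the probability is 0.6249.

0.6249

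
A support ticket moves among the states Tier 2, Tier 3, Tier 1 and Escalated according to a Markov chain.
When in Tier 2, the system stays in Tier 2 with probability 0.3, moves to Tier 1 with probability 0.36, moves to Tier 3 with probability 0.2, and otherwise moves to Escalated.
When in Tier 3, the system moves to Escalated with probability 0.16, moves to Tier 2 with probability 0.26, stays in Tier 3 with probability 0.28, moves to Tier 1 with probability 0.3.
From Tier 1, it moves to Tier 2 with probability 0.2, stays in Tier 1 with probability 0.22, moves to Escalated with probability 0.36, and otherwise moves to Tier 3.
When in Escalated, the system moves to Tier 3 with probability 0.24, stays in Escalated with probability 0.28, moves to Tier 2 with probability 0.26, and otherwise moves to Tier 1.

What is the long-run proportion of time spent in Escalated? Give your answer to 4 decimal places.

Let the stationary distribution be π with π = πP and π_1 + π_2 + π_3 + π_4 = 1.
π_1 = 0.3·π_1 + 0.26·π_2 + 0.2·π_3 + 0.26·π_4
π_2 = 0.2·π_1 + 0.28·π_2 + 0.22·π_3 + 0.24·π_4
π_3 = 0.36·π_1 + 0.3·π_2 + 0.22·π_3 + 0.22·π_4
Solving with the normalization constraint gives π = (0.2537, 0.2337, 0.2742, 0.2384).
So the stationary probability of Escalated is 0.2384.

0.2384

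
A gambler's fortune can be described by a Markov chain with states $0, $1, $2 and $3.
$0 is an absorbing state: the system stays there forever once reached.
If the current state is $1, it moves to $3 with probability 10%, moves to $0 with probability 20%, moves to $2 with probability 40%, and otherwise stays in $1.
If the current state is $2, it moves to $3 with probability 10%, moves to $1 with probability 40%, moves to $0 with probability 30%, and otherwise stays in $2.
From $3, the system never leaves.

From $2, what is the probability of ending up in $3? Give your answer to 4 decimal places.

0.2750

Let h(s) be the probability of absorption at $3 starting from transient state s. Then h($3) = 1 and h($0) = 0. By first-step analysis:
h($1) = 0.2·0 + 0.3·h($1) + 0.4·h($2) + 0.1·1
h($2) = 0.3·0 + 0.4·h($1) + 0.2·h($2) + 0.1·1
Solving: h($1) = 0.3000, h($2) = 0.2750.
Starting from $2, the probability is 0.2750.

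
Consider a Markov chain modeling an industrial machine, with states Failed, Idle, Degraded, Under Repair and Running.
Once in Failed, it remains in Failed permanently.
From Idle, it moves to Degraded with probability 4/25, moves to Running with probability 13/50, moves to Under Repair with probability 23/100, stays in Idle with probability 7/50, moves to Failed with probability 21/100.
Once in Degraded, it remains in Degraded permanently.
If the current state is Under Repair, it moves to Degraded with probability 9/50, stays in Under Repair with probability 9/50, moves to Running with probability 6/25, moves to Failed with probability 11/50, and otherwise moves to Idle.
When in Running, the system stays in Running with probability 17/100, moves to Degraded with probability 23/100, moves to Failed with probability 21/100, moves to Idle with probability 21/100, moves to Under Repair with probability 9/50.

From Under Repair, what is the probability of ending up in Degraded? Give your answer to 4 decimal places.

Let h(s) be the probability of absorption at Degraded starting from transient state s. Then h(Degraded) = 1 and h(Failed) = 0. By first-step analysis:
h(Idle) = 0.21·0 + 0.14·h(Idle) + 0.16·1 + 0.23·h(Under Repair) + 0.26·h(Running)
h(Under Repair) = 0.22·0 + 0.18·h(Idle) + 0.18·1 + 0.18·h(Under Repair) + 0.24·h(Running)
h(Running) = 0.21·0 + 0.21·h(Idle) + 0.23·1 + 0.18·h(Under Repair) + 0.17·h(Running)
Solving: h(Idle) = 0.4599, h(Under Repair) = 0.4652, h(Running) = 0.4943.
Starting from Under Repair, the probability is 0.4652.

0.4652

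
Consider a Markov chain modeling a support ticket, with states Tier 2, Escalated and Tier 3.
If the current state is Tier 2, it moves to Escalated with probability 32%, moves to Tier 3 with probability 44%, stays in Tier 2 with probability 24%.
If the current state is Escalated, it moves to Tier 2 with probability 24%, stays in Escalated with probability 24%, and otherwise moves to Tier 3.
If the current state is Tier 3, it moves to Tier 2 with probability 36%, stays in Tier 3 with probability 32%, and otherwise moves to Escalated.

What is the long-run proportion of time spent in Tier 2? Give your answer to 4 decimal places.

0.2897

Let the stationary distribution be π with π = πP and π_1 + π_2 + π_3 = 1.
π_1 = 0.24·π_1 + 0.24·π_2 + 0.36·π_3
π_2 = 0.32·π_1 + 0.24·π_2 + 0.32·π_3
Solving with the normalization constraint gives π = (0.2897, 0.2963, 0.4140).
So the stationary probability of Tier 2 is 0.2897.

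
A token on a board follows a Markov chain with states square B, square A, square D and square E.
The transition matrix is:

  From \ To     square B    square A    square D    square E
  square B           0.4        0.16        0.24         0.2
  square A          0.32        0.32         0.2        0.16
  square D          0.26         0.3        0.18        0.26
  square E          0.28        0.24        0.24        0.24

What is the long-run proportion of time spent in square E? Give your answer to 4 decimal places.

Let the stationary distribution be π with π = πP and π_1 + π_2 + π_3 + π_4 = 1.
π_1 = 0.4·π_1 + 0.32·π_2 + 0.26·π_3 + 0.28·π_4
π_2 = 0.16·π_1 + 0.32·π_2 + 0.3·π_3 + 0.24·π_4
π_3 = 0.24·π_1 + 0.2·π_2 + 0.18·π_3 + 0.24·π_4
Solving with the normalization constraint gives π = (0.3245, 0.2468, 0.2171, 0.2116).
So the stationary probability of square E is 0.2116.

0.2116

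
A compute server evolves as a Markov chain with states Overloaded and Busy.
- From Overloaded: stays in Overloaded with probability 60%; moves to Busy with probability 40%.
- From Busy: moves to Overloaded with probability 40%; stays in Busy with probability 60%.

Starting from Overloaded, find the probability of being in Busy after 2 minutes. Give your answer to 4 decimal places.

Sum over the intermediate state after 1 minute:
P = P(Overloaded→Overloaded)·P(Overloaded→Busy) + P(Overloaded→Busy)·P(Busy→Busy)
  = 0.6×0.4 + 0.4×0.6
  = 0.2400 + 0.2400 = 0.4800

0.4800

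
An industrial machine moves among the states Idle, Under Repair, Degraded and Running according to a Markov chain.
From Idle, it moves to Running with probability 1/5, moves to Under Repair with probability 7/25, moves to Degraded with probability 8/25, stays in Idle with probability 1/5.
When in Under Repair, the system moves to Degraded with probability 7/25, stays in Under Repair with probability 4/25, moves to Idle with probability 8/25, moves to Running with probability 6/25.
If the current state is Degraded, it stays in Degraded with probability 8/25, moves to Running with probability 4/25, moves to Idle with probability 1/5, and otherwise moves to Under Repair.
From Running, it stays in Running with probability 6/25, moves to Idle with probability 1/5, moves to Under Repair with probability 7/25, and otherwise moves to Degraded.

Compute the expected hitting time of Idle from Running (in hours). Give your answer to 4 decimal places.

Let t(s) be the expected number of hours to first reach Idle from state s, with t(Idle) = 0. Conditioning on the first hour:
t(Under Repair) = 1 + 0.16·t(Under Repair) + 0.28·t(Degraded) + 0.24·t(Running)
t(Degraded) = 1 + 0.32·t(Under Repair) + 0.32·t(Degraded) + 0.16·t(Running)
t(Running) = 1 + 0.28·t(Under Repair) + 0.28·t(Degraded) + 0.24·t(Running)
Solving: t(Under Repair) = 3.8610, t(Degraded) = 4.3050, t(Running) = 4.3243.
Expected hours from Running to Idle: 4.3243.

4.3243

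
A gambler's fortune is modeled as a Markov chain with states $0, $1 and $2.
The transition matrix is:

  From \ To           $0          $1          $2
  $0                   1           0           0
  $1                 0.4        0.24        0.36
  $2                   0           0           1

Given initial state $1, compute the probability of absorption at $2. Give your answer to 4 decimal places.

0.4737

Let h(s) be the probability of absorption at $2 starting from transient state s. Then h($2) = 1 and h($0) = 0. By first-step analysis:
h($1) = 0.4·0 + 0.24·h($1) + 0.36·1
Solving: h($1) = 0.4737.
Starting from $1, the probability is 0.4737.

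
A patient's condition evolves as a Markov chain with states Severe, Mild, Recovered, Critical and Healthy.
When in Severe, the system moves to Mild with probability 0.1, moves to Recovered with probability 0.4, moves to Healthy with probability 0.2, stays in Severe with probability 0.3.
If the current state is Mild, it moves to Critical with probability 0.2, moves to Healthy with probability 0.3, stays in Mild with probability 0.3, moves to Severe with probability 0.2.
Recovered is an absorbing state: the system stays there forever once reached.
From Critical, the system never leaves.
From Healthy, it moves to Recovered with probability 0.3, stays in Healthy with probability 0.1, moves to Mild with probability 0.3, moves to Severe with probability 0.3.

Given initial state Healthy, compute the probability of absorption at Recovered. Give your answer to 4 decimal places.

Let h(s) be the probability of absorption at Recovered starting from transient state s. Then h(Recovered) = 1 and h(Critical) = 0. By first-step analysis:
h(Severe) = 0.3·h(Severe) + 0.1·h(Mild) + 0.4·1 + 0.2·h(Healthy)
h(Mild) = 0.2·h(Severe) + 0.3·h(Mild) + 0.2·0 + 0.3·h(Healthy)
h(Healthy) = 0.3·h(Severe) + 0.3·h(Mild) + 0.3·1 + 0.1·h(Healthy)
Solving: h(Severe) = 0.8990, h(Mild) = 0.6162, h(Healthy) = 0.8384.
Starting from Healthy, the probability is 0.8384.

0.8384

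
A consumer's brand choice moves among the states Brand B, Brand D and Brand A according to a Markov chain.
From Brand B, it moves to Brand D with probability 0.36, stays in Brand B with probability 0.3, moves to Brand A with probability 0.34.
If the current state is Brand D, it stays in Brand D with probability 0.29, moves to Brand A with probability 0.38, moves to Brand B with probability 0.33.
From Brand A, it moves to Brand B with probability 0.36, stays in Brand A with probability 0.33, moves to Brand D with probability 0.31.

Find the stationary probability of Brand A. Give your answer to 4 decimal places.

Let the stationary distribution be π with π = πP and π_1 + π_2 + π_3 = 1.
π_1 = 0.3·π_1 + 0.33·π_2 + 0.36·π_3
π_2 = 0.36·π_1 + 0.29·π_2 + 0.31·π_3
Solving with the normalization constraint gives π = (0.3306, 0.3201, 0.3493).
So the stationary probability of Brand A is 0.3493.

0.3493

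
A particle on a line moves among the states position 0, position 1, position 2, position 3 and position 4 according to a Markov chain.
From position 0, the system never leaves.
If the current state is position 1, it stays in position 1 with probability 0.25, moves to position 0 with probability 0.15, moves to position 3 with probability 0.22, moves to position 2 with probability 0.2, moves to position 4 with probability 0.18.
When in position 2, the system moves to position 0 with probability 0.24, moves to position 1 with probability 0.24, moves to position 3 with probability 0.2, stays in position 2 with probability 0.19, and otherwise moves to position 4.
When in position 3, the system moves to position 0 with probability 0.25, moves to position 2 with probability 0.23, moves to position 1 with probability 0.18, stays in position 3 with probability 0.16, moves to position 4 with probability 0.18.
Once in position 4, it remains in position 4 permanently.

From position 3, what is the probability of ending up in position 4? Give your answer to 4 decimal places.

0.4270

Let h(s) be the probability of absorption at position 4 starting from transient state s. Then h(position 4) = 1 and h(position 0) = 0. By first-step analysis:
h(position 1) = 0.15·0 + 0.25·h(position 1) + 0.2·h(position 2) + 0.22·h(position 3) + 0.18·1
h(position 2) = 0.24·0 + 0.24·h(position 1) + 0.19·h(position 2) + 0.2·h(position 3) + 0.13·1
h(position 3) = 0.25·0 + 0.18·h(position 1) + 0.23·h(position 2) + 0.16·h(position 3) + 0.18·1
Solving: h(position 1) = 0.4736, h(position 2) = 0.4062, h(position 3) = 0.4270.
Starting from position 3, the probability is 0.4270.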